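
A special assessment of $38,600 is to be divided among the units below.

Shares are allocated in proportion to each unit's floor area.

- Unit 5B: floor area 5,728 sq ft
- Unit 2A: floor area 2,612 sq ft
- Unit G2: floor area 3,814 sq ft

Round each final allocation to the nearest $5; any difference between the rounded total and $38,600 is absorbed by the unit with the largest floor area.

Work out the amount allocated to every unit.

Unit 5B: $18,190; Unit 2A: $8,295; Unit G2: $12,115

Floor area total: 5,728 + 2,612 + 3,814 = 12,154.
Unrounded shares: Unit 5B 18,191.61; Unit 2A 8,295.47; Unit G2 12,112.92.
After rounding ($5): Unit 5B $18,190; Unit 2A $8,295; Unit G2 $12,115. Sum = $38,600.
No rounding difference to absorb.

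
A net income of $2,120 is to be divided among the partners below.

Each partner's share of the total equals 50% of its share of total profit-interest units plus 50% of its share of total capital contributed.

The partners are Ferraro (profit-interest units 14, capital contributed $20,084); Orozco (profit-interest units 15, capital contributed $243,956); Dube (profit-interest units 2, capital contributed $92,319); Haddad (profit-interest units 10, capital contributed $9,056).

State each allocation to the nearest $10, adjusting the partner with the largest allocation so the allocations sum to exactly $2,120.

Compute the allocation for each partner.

Ferraro: $420 · Orozco: $1,100 · Dube: $320 · Haddad: $280

Totals — profit-interest units 41, capital contributed 365,415.
Composite weights (50% profit-interest units + 50% capital contributed): Ferraro 0.1982; Orozco 0.5167; Dube 0.1507; Haddad 0.1343.
Raw shares: Ferraro 420.21; Orozco 1,095.48; Dube 319.51; Haddad 284.81.
Rounded to nearest $10: Ferraro $420; Orozco $1,100; Dube $320; Haddad $280. Sum = $2,120.
No rounding difference to absorb.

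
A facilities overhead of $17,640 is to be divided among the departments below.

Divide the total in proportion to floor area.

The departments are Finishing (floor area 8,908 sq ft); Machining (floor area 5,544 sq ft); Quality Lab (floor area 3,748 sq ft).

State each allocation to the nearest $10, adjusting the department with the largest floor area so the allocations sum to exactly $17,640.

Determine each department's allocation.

Finishing: $8,640 | Machining: $5,370 | Quality Lab: $3,630

Combined floor area = 18,200.
Raw shares: Finishing 8,908/18,200 × $17,640 = 8,633.91; Machining 5,544/18,200 × $17,640 = 5,373.42; Quality Lab 3,748/18,200 × $17,640 = 3,632.68.
At nearest $10: Finishing $8,630; Machining $5,370; Quality Lab $3,630. Sum = $17,630.
Difference $17,640 − $17,630 = +$10 applied to largest floor area (Finishing): Finishing becomes $8,640.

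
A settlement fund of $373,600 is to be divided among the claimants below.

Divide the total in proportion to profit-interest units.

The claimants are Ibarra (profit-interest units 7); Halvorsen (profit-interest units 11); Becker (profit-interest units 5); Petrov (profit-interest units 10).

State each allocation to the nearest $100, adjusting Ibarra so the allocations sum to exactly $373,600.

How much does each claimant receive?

Sum of profit-interest units: 33.
Unrounded shares: Ibarra 7/33 × $373,600 = 79,248.48; Halvorsen 11/33 × $373,600 = 124,533.33; Becker 5/33 × $373,600 = 56,606.06; Petrov 10/33 × $373,600 = 113,212.12.
At nearest $100: Ibarra $79,200; Halvorsen $124,500; Becker $56,600; Petrov $113,200. Sum = $373,500.
Difference $373,600 − $373,500 = +$100 applied to Ibarra: Ibarra becomes $79,300.

Ibarra: $79,300 · Halvorsen: $124,500 · Becker: $56,600 · Petrov: $113,200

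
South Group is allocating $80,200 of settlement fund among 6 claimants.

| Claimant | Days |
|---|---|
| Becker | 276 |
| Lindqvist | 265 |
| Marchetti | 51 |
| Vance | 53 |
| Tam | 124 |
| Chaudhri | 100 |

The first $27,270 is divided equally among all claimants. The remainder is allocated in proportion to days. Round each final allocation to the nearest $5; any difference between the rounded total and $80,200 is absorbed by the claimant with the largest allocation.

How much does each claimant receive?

Becker: $21,355; Lindqvist: $20,685; Marchetti: $7,650; Vance: $7,775; Tam: $12,100; Chaudhri: $10,635

First tranche $27,270 split equally: $4,545 each.
Remainder $52,930 by days (total 869): Becker 16,810.91 → $16,810; Lindqvist 16,140.91 → $16,140; Marchetti 3,106.36 → $3,105; Vance 3,228.18 → $3,230; Tam 7,552.73 → $7,555; Chaudhri 6,090.91 → $6,090.
Totals: Becker $4,545 + $16,810 = $21,355; Lindqvist $4,545 + $16,140 = $20,685; Marchetti $4,545 + $3,105 = $7,650; Vance $4,545 + $3,230 = $7,775; Tam $4,545 + $7,555 = $12,100; Chaudhri $4,545 + $6,090 = $10,635.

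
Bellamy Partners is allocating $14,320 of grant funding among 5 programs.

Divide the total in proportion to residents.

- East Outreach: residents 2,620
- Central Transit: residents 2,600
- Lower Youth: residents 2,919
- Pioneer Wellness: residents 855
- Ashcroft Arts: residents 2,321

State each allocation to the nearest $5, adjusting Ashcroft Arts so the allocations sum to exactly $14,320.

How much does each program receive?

Total residents = 11,315.
Raw shares: East Outreach 2,620/11,315 × $14,320 = 3,315.81; Central Transit 2,600/11,315 × $14,320 = 3,290.50; Lower Youth 2,919/11,315 × $14,320 = 3,694.22; Pioneer Wellness 855/11,315 × $14,320 = 1,082.07; Ashcroft Arts 2,321/11,315 × $14,320 = 2,937.40.
After rounding ($5): East Outreach $3,315; Central Transit $3,290; Lower Youth $3,695; Pioneer Wellness $1,080; Ashcroft Arts $2,935. Sum = $14,315.
Difference $14,320 − $14,315 = +$5 applied to Ashcroft Arts: Ashcroft Arts becomes $2,940.

East Outreach: $3,315; Central Transit: $3,290; Lower Youth: $3,695; Pioneer Wellness: $1,080; Ashcroft Arts: $2,940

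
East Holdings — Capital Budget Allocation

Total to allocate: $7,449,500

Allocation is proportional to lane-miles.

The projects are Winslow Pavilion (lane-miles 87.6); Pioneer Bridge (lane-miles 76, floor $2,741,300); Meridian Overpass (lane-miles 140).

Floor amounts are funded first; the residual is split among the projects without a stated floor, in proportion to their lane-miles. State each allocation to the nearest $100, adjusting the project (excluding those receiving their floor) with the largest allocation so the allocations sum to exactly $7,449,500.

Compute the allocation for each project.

Guaranteed amounts: Pioneer Bridge $2,741,300. Balance $4,708,200.
Balance split over remaining lane-miles 227.6: Winslow Pavilion 1,812,119.16 → $1,812,100; Meridian Overpass 2,896,080.84 → $2,896,100.

Winslow Pavilion: $1,812,100 · Pioneer Bridge: $2,741,300 · Meridian Overpass: $2,896,100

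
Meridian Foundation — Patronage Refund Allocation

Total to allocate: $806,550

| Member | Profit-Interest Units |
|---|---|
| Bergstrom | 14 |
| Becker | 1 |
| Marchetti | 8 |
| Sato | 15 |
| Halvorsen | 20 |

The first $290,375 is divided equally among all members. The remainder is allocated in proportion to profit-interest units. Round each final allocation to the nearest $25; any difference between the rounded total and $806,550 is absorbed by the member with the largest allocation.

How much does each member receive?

First tranche $290,375 split equally: $58,075 each.
Remainder $516,175 by profit-interest units (total 58): Bergstrom 124,593.97 → $124,600; Becker 8,899.57 → $8,900; Marchetti 71,196.55 → $71,200; Sato 133,493.53 → $133,500; Halvorsen 177,991.38 → $178,000.
Rounding difference −$25 on remainder applied to Halvorsen.
Totals: Bergstrom $58,075 + $124,600 = $182,675; Becker $58,075 + $8,900 = $66,975; Marchetti $58,075 + $71,200 = $129,275; Sato $58,075 + $133,500 = $191,575; Halvorsen $58,075 + $177,975 = $236,050.

Bergstrom: $182,675; Becker: $66,975; Marchetti: $129,275; Sato: $191,575; Halvorsen: $236,050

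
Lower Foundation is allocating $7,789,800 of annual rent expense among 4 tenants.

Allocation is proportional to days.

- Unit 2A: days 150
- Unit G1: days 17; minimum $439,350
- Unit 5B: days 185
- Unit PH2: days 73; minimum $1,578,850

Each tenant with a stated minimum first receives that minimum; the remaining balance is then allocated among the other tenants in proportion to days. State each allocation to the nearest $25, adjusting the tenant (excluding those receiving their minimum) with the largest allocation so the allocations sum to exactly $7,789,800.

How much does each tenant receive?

Guaranteed amounts: Unit G1 $439,350; Unit PH2 $1,578,850. Remaining pool $5,771,600.
Remaining pool split over remaining days 335: Unit 2A 2,584,298.51 → $2,584,300; Unit 5B 3,187,301.49 → $3,187,300.

Unit 2A: $2,584,300 | Unit G1: $439,350 | Unit 5B: $3,187,300 | Unit PH2: $1,578,850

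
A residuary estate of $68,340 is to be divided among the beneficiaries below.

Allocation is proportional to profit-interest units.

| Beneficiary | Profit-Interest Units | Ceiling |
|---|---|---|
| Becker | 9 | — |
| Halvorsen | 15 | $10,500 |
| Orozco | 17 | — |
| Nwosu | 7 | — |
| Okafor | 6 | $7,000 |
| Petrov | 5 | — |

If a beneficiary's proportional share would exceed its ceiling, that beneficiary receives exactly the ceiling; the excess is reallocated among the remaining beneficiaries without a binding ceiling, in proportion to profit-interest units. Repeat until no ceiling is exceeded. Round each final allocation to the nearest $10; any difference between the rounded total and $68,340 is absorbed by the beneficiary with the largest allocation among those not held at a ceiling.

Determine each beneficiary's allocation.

Becker: $12,040 | Halvorsen: $10,500 | Orozco: $22,740 | Nwosu: $9,370 | Okafor: $7,000 | Petrov: $6,690

Profit-interest units total: 59.
Unconstrained shares: Becker 10,424.75; Halvorsen 17,374.58; Orozco 19,691.19; Nwosu 8,108.14; Okafor 6,949.83; Petrov 5,791.53.
Cap binds for Halvorsen ($10,500); balance $57,840 reallocated over remaining profit-interest units 44.
Cap binds for Okafor ($7,000); balance $50,840 reallocated over remaining profit-interest units 38.
Redistributed shares: Becker 12,041.05 → $12,040; Orozco 22,744.21 → $22,740; Nwosu 9,365.26 → $9,370; Petrov 6,689.47 → $6,690.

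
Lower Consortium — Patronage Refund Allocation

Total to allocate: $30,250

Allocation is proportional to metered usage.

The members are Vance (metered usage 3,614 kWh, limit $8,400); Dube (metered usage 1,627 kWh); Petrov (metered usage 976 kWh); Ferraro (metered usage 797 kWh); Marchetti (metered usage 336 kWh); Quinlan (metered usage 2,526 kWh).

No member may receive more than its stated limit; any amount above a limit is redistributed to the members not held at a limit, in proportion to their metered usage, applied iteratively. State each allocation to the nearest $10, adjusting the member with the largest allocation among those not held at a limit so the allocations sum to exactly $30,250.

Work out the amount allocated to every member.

Vance: $8,400 · Dube: $5,680 · Petrov: $3,410 · Ferraro: $2,780 · Marchetti: $1,170 · Quinlan: $8,810

Sum of metered usage: 9,876.
Unconstrained shares: Vance 11,069.61; Dube 4,983.47; Petrov 2,989.47; Ferraro 2,441.20; Marchetti 1,029.16; Quinlan 7,737.09.
Cap binds for Vance ($8,400); remaining pool $21,850 reallocated over remaining metered usage 6,262.
Shares after redistribution: Dube 5,677.09 → $5,680; Petrov 3,405.56 → $3,410; Ferraro 2,780.97 → $2,780; Marchetti 1,172.40 → $1,170; Quinlan 8,813.97 → $8,810.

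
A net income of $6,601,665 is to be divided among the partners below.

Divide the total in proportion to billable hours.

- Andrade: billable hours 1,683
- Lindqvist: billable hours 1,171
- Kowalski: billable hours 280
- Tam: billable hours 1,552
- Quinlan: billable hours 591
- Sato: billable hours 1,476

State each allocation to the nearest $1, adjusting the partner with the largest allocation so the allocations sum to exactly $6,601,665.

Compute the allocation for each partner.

Sum of billable hours: 6,753.
Raw shares: Andrade 1,683/6,753 × $6,601,665 = 1,645,283.90; Lindqvist 1,171/6,753 × $6,601,665 = 1,144,757.84; Kowalski 280/6,753 × $6,601,665 = 273,725.19; Tam 1,552/6,753 × $6,601,665 = 1,517,219.62; Quinlan 591/6,753 × $6,601,665 = 577,755.67; Sato 1,476/6,753 × $6,601,665 = 1,442,922.78.
Rounded to nearest $1: Andrade $1,645,284; Lindqvist $1,144,758; Kowalski $273,725; Tam $1,517,220; Quinlan $577,756; Sato $1,442,923. Sum = $6,601,666.
Difference $6,601,665 − $6,601,666 = −$1 applied to largest allocation (Andrade): Andrade becomes $1,645,283.

Andrade: $1,645,283; Lindqvist: $1,144,758; Kowalski: $273,725; Tam: $1,517,220; Quinlan: $577,756; Sato: $1,442,923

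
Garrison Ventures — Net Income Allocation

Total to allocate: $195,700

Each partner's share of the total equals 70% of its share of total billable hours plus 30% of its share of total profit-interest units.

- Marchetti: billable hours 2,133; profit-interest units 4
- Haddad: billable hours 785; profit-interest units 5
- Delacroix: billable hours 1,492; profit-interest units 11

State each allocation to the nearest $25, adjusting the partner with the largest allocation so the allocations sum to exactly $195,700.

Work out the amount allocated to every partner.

Totals — billable hours 4,410, profit-interest units 20.
Composite weights (70% billable hours + 30% profit-interest units): Marchetti 0.3986; Haddad 0.1996; Delacroix 0.4018.
Proportional shares: Marchetti 78,000.43; Haddad 39,062.34; Delacroix 78,637.23.
Rounded to nearest $25: Marchetti $78,000; Haddad $39,050; Delacroix $78,625. Sum = $195,675.
Difference $195,700 − $195,675 = +$25 applied to largest allocation (Delacroix): Delacroix becomes $78,650.

Marchetti: $78,000 | Haddad: $39,050 | Delacroix: $78,650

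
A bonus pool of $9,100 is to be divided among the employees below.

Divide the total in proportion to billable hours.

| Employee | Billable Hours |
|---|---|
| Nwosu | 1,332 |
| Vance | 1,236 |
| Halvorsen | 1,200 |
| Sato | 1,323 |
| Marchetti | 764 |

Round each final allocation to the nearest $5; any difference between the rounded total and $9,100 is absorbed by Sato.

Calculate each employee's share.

Sum of billable hours: 5,855.
Pro-rata amounts: Nwosu 1,332/5,855 × $9,100 = 2,070.23; Vance 1,236/5,855 × $9,100 = 1,921.02; Halvorsen 1,200/5,855 × $9,100 = 1,865.07; Sato 1,323/5,855 × $9,100 = 2,056.24; Marchetti 764/5,855 × $9,100 = 1,187.43.
After rounding ($5): Nwosu $2,070; Vance $1,920; Halvorsen $1,865; Sato $2,055; Marchetti $1,185. Sum = $9,095.
Difference $9,100 − $9,095 = +$5 applied to Sato: Sato becomes $2,060.

Nwosu: $2,070 · Vance: $1,920 · Halvorsen: $1,865 · Sato: $2,060 · Marchetti: $1,185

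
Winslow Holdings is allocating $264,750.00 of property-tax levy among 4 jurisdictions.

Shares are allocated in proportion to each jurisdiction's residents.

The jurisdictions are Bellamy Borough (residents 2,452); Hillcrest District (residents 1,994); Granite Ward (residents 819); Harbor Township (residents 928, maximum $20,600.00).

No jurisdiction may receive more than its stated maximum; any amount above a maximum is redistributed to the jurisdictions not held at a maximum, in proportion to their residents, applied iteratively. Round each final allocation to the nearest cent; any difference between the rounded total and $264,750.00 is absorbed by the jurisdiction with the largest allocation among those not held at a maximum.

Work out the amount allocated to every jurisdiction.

Residents total: 6,193.
Pro-rata shares before constraints: Bellamy Borough 104,822.7031; Hillcrest District 85,243.2585; Granite Ward 35,012.1508; Harbor Township 39,671.8876.
Capped: Harbor Township ($20,600.00); residual $244,150.00 reallocated over remaining residents 5,265.
Shares after redistribution: Bellamy Borough 113,704.8053 → $113,704.81; Hillcrest District 92,466.3058 → $92,466.31; Granite Ward 37,978.8889 → $37,978.89.
Rounding difference −$0.01 applied to Bellamy Borough → $113,704.80.

Bellamy Borough: $113,704.80 · Hillcrest District: $92,466.31 · Granite Ward: $37,978.89 · Harbor Township: $20,600.00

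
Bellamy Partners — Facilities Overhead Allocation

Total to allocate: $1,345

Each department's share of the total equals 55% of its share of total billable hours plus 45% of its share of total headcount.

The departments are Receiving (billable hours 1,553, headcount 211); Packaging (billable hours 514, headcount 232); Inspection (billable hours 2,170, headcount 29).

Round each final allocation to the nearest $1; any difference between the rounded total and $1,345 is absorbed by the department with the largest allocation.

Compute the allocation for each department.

Totals — billable hours 4,237, headcount 472.
Combined weights (55% billable hours + 45% headcount): Receiving 0.4028; Packaging 0.2879; Inspection 0.3093.
Raw shares: Receiving 541.71; Packaging 387.24; Inspection 416.05.
After rounding ($1): Receiving $542; Packaging $387; Inspection $416. Sum = $1,345.
Sum already equals the total — no adjustment.

Receiving: $542 · Packaging: $387 · Inspection: $416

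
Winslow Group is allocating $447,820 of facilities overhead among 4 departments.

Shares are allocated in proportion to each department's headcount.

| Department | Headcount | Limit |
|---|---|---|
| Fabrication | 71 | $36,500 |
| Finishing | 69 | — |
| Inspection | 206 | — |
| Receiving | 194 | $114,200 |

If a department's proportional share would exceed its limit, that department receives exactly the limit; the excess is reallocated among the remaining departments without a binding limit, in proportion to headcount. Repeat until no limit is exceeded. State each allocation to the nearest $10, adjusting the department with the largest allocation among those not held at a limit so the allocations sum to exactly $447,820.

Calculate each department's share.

Fabrication: $36,500 · Finishing: $74,550 · Inspection: $222,570 · Receiving: $114,200

Total headcount = 540.
Pro-rata shares before constraints: Fabrication 58,880.04; Finishing 57,221.44; Inspection 170,835.04; Receiving 160,883.48.
Capped: Fabrication ($36,500), Receiving ($114,200); residual $297,120 reallocated over remaining headcount 275.
Redistributed shares: Finishing 74,550.11 → $74,550; Inspection 222,569.89 → $222,570.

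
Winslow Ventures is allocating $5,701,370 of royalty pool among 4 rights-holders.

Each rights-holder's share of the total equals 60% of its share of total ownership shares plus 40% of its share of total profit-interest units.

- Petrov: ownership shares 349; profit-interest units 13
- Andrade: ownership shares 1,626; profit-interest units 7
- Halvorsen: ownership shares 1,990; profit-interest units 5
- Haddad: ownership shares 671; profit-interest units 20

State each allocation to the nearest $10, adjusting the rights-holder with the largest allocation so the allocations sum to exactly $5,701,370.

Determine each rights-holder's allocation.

Totals — ownership shares 4,636, profit-interest units 45.
Blended shares (60% ownership shares + 40% profit-interest units): Petrov 0.1607; Andrade 0.2727; Halvorsen 0.3020; Haddad 0.2646.
Proportional shares: Petrov 916,345.87; Andrade 1,554,548.41; Halvorsen 1,721,779.85; Haddad 1,508,695.86.
Rounded to nearest $10: Petrov $916,350; Andrade $1,554,550; Halvorsen $1,721,780; Haddad $1,508,700. Sum = $5,701,380.
Difference $5,701,370 − $5,701,380 = −$10 applied to largest allocation (Halvorsen): Halvorsen becomes $1,721,770.

Petrov: $916,350 | Andrade: $1,554,550 | Halvorsen: $1,721,770 | Haddad: $1,508,700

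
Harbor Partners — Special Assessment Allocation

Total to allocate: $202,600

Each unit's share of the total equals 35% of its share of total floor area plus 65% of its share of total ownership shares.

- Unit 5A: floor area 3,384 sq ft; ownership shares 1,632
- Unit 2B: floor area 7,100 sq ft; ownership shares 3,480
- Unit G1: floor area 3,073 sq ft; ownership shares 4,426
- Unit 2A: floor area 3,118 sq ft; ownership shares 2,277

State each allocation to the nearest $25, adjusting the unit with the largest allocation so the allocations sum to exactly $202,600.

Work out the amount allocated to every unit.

Totals — floor area 16,675, ownership shares 11,815.
Composite weights (35% floor area + 65% ownership shares): Unit 5A 0.1608; Unit 2B 0.3405; Unit G1 0.3080; Unit 2A 0.1907.
Pro-rata amounts: Unit 5A 32,580.64; Unit 2B 68,980.65; Unit G1 62,400.05; Unit 2A 38,638.66.
Rounded to nearest $25: Unit 5A $32,575; Unit 2B $68,975; Unit G1 $62,400; Unit 2A $38,650. Sum = $202,600.
No rounding difference to absorb.

Unit 5A: $32,575 · Unit 2B: $68,975 · Unit G1: $62,400 · Unit 2A: $38,650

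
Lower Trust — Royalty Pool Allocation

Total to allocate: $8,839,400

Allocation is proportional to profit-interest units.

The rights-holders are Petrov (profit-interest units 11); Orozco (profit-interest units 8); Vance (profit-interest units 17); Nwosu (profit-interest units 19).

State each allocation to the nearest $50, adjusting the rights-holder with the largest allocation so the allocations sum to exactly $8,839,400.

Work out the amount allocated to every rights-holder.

Profit-interest units total: 55.
Proportional shares: Petrov 11/55 × $8,839,400 = 1,767,880.00; Orozco 8/55 × $8,839,400 = 1,285,730.91; Vance 17/55 × $8,839,400 = 2,732,178.18; Nwosu 19/55 × $8,839,400 = 3,053,610.91.
Rounded to nearest $50: Petrov $1,767,900; Orozco $1,285,750; Vance $2,732,200; Nwosu $3,053,600. Sum = $8,839,450.
Difference $8,839,400 − $8,839,450 = −$50 applied to largest allocation (Nwosu): Nwosu becomes $3,053,550.

Petrov: $1,767,900 | Orozco: $1,285,750 | Vance: $2,732,200 | Nwosu: $3,053,550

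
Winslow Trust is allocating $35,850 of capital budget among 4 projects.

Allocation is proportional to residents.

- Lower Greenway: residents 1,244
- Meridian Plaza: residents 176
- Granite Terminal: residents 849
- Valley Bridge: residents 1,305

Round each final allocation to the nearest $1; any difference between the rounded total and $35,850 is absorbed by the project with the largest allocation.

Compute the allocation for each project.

Combined residents = 3,574.
Unrounded shares: Lower Greenway 1,244/3,574 × $35,850 = 12,478.29; Meridian Plaza 176/3,574 × $35,850 = 1,765.42; Granite Terminal 849/3,574 × $35,850 = 8,516.13; Valley Bridge 1,305/3,574 × $35,850 = 13,090.17.
At nearest $1: Lower Greenway $12,478; Meridian Plaza $1,765; Granite Terminal $8,516; Valley Bridge $13,090. Sum = $35,849.
Difference $35,850 − $35,849 = +$1 applied to largest allocation (Valley Bridge): Valley Bridge becomes $13,091.

Lower Greenway: $12,478; Meridian Plaza: $1,765; Granite Terminal: $8,516; Valley Bridge: $13,091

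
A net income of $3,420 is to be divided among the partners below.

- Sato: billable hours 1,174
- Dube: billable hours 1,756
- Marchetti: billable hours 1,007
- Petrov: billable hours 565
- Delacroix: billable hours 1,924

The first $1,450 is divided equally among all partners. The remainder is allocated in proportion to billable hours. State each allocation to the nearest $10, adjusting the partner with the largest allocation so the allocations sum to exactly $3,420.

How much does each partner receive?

Equal tier: $1,450 ÷ 5 = $290 apiece.
Remainder $1,970 by billable hours (total 6,426): Sato 359.91 → $360; Dube 538.33 → $540; Marchetti 308.71 → $310; Petrov 173.21 → $170; Delacroix 589.84 → $590.
Totals: Sato $290 + $360 = $650; Dube $290 + $540 = $830; Marchetti $290 + $310 = $600; Petrov $290 + $170 = $460; Delacroix $290 + $590 = $880.

Sato: $650 | Dube: $830 | Marchetti: $600 | Petrov: $460 | Delacroix: $880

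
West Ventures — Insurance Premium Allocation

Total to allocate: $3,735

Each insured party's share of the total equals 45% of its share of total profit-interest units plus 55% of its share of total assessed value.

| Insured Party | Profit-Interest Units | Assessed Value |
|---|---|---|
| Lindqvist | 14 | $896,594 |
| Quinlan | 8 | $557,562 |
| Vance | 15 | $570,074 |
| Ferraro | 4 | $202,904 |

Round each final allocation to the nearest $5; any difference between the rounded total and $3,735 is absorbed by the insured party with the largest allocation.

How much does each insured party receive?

Profit-interest units total 41; assessed value total 2,227,134.
Combined weights (45% profit-interest units + 55% assessed value): Lindqvist 0.3751; Quinlan 0.2255; Vance 0.3054; Ferraro 0.0940.
Pro-rata amounts: Lindqvist 1,400.91; Quinlan 842.23; Vance 1,140.73; Ferraro 351.13.
Rounded to nearest $5: Lindqvist $1,400; Quinlan $840; Vance $1,140; Ferraro $350. Sum = $3,730.
Difference $3,735 − $3,730 = +$5 applied to largest allocation (Lindqvist): Lindqvist becomes $1,405.

Lindqvist: $1,405; Quinlan: $840; Vance: $1,140; Ferraro: $350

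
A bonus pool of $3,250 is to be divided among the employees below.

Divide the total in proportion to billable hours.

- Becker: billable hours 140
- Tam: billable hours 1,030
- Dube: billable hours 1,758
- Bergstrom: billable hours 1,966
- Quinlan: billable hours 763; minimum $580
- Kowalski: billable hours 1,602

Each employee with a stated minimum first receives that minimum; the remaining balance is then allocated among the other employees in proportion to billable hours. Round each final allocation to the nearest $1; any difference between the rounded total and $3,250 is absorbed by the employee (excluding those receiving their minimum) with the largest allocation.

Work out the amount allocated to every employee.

Becker: $58 · Tam: $423 · Dube: $723 · Bergstrom: $808 · Quinlan: $580 · Kowalski: $658

Minimums first: Quinlan $580. Remaining pool $2,670.
Remaining pool split over remaining billable hours 6,496: Becker 57.54 → $58; Tam 423.35 → $423; Dube 722.58 → $723; Bergstrom 808.07 → $808; Kowalski 658.46 → $658.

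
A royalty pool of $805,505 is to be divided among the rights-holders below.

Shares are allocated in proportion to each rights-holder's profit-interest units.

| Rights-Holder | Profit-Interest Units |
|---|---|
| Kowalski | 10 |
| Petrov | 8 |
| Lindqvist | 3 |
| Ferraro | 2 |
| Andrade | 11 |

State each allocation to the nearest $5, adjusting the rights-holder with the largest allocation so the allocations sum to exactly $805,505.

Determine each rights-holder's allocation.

Kowalski: $236,915 | Petrov: $189,530 | Lindqvist: $71,075 | Ferraro: $47,385 | Andrade: $260,600

Sum of profit-interest units: 34.
Raw shares: Kowalski 10/34 × $805,505 = 236,913.24; Petrov 8/34 × $805,505 = 189,530.59; Lindqvist 3/34 × $805,505 = 71,073.97; Ferraro 2/34 × $805,505 = 47,382.65; Andrade 11/34 × $805,505 = 260,604.56.
Rounded to nearest $5: Kowalski $236,915; Petrov $189,530; Lindqvist $71,075; Ferraro $47,385; Andrade $260,605. Sum = $805,510.
Difference $805,505 − $805,510 = −$5 applied to largest allocation (Andrade): Andrade becomes $260,600.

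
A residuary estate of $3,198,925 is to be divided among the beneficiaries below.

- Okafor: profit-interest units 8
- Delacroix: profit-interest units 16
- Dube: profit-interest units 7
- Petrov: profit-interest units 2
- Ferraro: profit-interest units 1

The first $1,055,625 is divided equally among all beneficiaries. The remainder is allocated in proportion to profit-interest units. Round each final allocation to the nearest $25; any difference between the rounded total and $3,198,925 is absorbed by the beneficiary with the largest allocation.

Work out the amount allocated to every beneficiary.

$1,055,625 shared equally gives $211,125 per beneficiary.
Remainder $2,143,300 by profit-interest units (total 34): Okafor 504,305.88 → $504,300; Delacroix 1,008,611.76 → $1,008,600; Dube 441,267.65 → $441,275; Petrov 126,076.47 → $126,075; Ferraro 63,038.24 → $63,050.
Totals: Okafor $211,125 + $504,300 = $715,425; Delacroix $211,125 + $1,008,600 = $1,219,725; Dube $211,125 + $441,275 = $652,400; Petrov $211,125 + $126,075 = $337,200; Ferraro $211,125 + $63,050 = $274,175.

Okafor: $715,425 · Delacroix: $1,219,725 · Dube: $652,400 · Petrov: $337,200 · Ferraro: $274,175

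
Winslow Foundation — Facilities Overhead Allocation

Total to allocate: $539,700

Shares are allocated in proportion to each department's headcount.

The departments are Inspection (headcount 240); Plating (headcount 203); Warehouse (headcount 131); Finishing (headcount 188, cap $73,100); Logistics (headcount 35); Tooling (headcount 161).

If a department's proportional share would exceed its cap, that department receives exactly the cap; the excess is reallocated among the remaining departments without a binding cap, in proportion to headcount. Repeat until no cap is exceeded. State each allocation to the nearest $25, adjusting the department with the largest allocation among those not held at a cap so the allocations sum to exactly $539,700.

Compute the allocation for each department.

Sum of headcount: 958.
Unconstrained shares: Inspection 135,206.68; Plating 114,362.32; Warehouse 73,800.31; Finishing 105,911.90; Logistics 19,717.64; Tooling 90,701.15.
Capped: Finishing ($73,100); residual $466,600 reallocated over remaining headcount 770.
Shares after redistribution: Inspection 145,433.77 → $145,425; Plating 123,012.73 → $123,025; Warehouse 79,382.60 → $79,375; Logistics 21,209.09 → $21,200; Tooling 97,561.82 → $97,550.
Rounding difference +$25 applied to Inspection → $145,450.

Inspection: $145,450; Plating: $123,025; Warehouse: $79,375; Finishing: $73,100; Logistics: $21,200; Tooling: $97,550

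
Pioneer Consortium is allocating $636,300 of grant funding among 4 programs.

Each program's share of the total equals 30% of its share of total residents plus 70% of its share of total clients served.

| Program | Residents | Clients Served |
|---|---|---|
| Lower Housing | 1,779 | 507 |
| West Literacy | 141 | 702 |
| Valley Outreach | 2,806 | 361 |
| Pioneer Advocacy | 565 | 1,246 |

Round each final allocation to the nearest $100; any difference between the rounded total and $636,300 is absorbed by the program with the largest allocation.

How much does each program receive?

Totals — residents 5,291, clients served 2,816.
Blended shares (30% residents + 70% clients served): Lower Housing 0.2269; West Literacy 0.1825; Valley Outreach 0.2488; Pioneer Advocacy 0.3418.
Raw shares: Lower Housing 144,375.98; West Literacy 116,123.19; Valley Outreach 158,335.35; Pioneer Advocacy 217,465.48.
At nearest $100: Lower Housing $144,400; West Literacy $116,100; Valley Outreach $158,300; Pioneer Advocacy $217,500. Sum = $636,300.
No rounding difference to absorb.

Lower Housing: $144,400 | West Literacy: $116,100 | Valley Outreach: $158,300 | Pioneer Advocacy: $217,500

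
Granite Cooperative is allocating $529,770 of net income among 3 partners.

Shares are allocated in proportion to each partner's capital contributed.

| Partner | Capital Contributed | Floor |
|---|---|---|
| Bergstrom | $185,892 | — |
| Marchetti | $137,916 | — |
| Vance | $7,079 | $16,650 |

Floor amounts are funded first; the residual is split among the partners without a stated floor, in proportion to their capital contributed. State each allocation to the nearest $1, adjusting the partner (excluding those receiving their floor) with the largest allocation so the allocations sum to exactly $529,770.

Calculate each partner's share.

Bergstrom: $294,572 | Marchetti: $218,548 | Vance: $16,650

Guaranteed amounts: Vance $16,650. Remaining pool $513,120.
Remaining pool split over remaining capital contributed 323,808: Bergstrom 294,572.41 → $294,572; Marchetti 218,547.59 → $218,548.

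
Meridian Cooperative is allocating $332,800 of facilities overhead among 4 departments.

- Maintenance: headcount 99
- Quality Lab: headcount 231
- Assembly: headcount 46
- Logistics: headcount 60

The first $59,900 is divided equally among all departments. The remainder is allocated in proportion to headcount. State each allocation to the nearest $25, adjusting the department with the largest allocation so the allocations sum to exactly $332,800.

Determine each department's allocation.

Maintenance: $76,950 · Quality Lab: $159,550 · Assembly: $43,775 · Logistics: $52,525

Equal tier: $59,900 ÷ 4 = $14,975 apiece.
Remainder $272,900 by headcount (total 436): Maintenance 61,965.83 → $61,975; Quality Lab 144,586.93 → $144,575; Assembly 28,792.20 → $28,800; Logistics 37,555.05 → $37,550.
Totals: Maintenance $14,975 + $61,975 = $76,950; Quality Lab $14,975 + $144,575 = $159,550; Assembly $14,975 + $28,800 = $43,775; Logistics $14,975 + $37,550 = $52,525.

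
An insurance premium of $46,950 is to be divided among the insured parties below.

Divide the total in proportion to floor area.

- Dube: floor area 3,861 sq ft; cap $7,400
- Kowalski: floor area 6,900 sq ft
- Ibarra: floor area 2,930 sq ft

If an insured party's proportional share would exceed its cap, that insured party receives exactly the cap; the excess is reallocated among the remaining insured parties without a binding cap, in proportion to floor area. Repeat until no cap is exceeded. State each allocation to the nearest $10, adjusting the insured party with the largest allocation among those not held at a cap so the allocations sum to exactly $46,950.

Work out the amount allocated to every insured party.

Total floor area = 13,691.
Unconstrained shares: Dube 13,240.37; Kowalski 23,661.89; Ibarra 10,047.73.
Held at cap: Dube ($7,400); balance $39,550 reallocated over remaining floor area 9,830.
Redistributed shares: Kowalski 27,761.44 → $27,760; Ibarra 11,788.56 → $11,790.

Dube: $7,400 | Kowalski: $27,760 | Ibarra: $11,790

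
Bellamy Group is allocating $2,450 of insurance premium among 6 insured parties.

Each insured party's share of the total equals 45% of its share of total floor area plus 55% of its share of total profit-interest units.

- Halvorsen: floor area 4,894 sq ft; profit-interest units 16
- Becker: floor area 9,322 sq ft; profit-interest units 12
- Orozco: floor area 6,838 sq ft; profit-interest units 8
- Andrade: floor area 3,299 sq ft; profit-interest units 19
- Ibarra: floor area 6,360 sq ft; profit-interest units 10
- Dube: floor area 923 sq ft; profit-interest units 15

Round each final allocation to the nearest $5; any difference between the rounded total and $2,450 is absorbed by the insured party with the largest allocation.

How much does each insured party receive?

Halvorsen: $440 · Becker: $525 · Orozco: $375 · Andrade: $435 · Ibarra: $390 · Dube: $285

Totals — floor area 31,636, profit-interest units 80.
Combined weights (45% floor area + 55% profit-interest units): Halvorsen 0.1796; Becker 0.2151; Orozco 0.1523; Andrade 0.1776; Ibarra 0.1592; Dube 0.1163.
Raw shares: Halvorsen 440.05; Becker 526.99; Orozco 373.05; Andrade 435.00; Ibarra 390.08; Dube 284.82.
At nearest $5: Halvorsen $440; Becker $525; Orozco $375; Andrade $435; Ibarra $390; Dube $285. Sum = $2,450.
Sum already equals the total — no adjustment.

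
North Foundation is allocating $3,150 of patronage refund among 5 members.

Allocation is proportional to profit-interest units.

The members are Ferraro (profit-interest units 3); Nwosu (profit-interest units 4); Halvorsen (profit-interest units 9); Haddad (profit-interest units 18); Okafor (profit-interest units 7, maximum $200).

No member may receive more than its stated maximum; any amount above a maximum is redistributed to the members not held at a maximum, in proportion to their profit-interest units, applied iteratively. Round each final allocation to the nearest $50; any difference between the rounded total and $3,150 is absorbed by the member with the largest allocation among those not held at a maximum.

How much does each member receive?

Ferraro: $250; Nwosu: $350; Halvorsen: $800; Haddad: $1,550; Okafor: $200

Profit-interest units total: 41.
Pro-rata shares before constraints: Ferraro 230.49; Nwosu 307.32; Halvorsen 691.46; Haddad 1,382.93; Okafor 537.80.
Cap binds for Okafor ($200); balance $2,950 reallocated over remaining profit-interest units 34.
Redistributed shares: Ferraro 260.29 → $250; Nwosu 347.06 → $350; Halvorsen 780.88 → $800; Haddad 1,561.76 → $1,550.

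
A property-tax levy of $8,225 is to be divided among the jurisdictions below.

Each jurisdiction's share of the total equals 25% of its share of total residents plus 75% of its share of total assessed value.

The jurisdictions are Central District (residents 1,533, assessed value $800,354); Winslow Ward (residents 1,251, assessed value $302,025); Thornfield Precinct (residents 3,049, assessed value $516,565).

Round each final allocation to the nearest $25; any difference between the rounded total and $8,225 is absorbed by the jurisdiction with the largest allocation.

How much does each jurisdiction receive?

Totals — residents 5,833, assessed value 1,618,944.
Composite weights (25% residents + 75% assessed value): Central District 0.4365; Winslow Ward 0.1935; Thornfield Precinct 0.3700.
Raw shares: Central District 3,590.05; Winslow Ward 1,591.82; Thornfield Precinct 3,043.13.
At nearest $25: Central District $3,600; Winslow Ward $1,600; Thornfield Precinct $3,050. Sum = $8,250.
Difference $8,225 − $8,250 = −$25 applied to largest allocation (Central District): Central District becomes $3,575.

Central District: $3,575 · Winslow Ward: $1,600 · Thornfield Precinct: $3,050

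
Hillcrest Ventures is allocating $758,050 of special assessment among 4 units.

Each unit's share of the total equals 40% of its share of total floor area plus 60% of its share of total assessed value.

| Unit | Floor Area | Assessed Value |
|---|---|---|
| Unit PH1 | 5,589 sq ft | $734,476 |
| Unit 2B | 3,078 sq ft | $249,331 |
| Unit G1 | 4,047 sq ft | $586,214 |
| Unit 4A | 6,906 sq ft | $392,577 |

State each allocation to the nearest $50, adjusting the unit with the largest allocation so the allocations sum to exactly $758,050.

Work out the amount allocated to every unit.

Unit PH1: $256,600; Unit 2B: $105,350; Unit G1: $198,400; Unit 4A: $197,700

Floor area total 19,620; assessed value total 1,962,598.
Composite weights (40% floor area + 60% assessed value): Unit PH1 0.3385; Unit 2B 0.1390; Unit G1 0.2617; Unit 4A 0.2608.
Raw shares: Unit PH1 256,590.00; Unit 2B 105,351.57; Unit G1 198,399.39; Unit 4A 197,709.03.
After rounding ($50): Unit PH1 $256,600; Unit 2B $105,350; Unit G1 $198,400; Unit 4A $197,700. Sum = $758,050.
No rounding difference to absorb.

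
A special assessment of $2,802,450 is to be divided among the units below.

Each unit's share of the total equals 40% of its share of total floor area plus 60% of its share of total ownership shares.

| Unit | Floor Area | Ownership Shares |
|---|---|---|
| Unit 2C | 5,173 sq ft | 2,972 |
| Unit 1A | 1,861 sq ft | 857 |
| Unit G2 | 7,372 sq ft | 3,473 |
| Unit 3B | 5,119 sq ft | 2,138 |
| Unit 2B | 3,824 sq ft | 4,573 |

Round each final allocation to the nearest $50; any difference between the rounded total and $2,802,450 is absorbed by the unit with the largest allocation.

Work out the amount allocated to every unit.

Floor area total 23,349; ownership shares total 14,013.
Blended shares (40% floor area + 60% ownership shares): Unit 2C 0.2159; Unit 1A 0.0686; Unit G2 0.2750; Unit 3B 0.1792; Unit 2B 0.2613.
Pro-rata amounts: Unit 2C 604,975.43; Unit 1A 192,180.67; Unit G2 770,665.68; Unit 3B 502,308.25; Unit 2B 732,319.97.
After rounding ($50): Unit 2C $605,000; Unit 1A $192,200; Unit G2 $770,650; Unit 3B $502,300; Unit 2B $732,300. Sum = $2,802,450.
No rounding difference to absorb.

Unit 2C: $605,000; Unit 1A: $192,200; Unit G2: $770,650; Unit 3B: $502,300; Unit 2B: $732,300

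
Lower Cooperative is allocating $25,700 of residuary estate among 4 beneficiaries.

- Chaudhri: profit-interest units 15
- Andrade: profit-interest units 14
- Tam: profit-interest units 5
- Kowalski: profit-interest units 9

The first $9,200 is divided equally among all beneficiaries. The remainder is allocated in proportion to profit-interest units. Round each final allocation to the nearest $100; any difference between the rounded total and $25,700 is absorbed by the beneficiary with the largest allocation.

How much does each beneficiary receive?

First tranche $9,200 split equally: $2,300 each.
Remainder $16,500 by profit-interest units (total 43): Chaudhri 5,755.81 → $5,800; Andrade 5,372.09 → $5,400; Tam 1,918.60 → $1,900; Kowalski 3,453.49 → $3,500.
Rounding difference −$100 on remainder applied to Chaudhri.
Totals: Chaudhri $2,300 + $5,700 = $8,000; Andrade $2,300 + $5,400 = $7,700; Tam $2,300 + $1,900 = $4,200; Kowalski $2,300 + $3,500 = $5,800.

Chaudhri: $8,000 · Andrade: $7,700 · Tam: $4,200 · Kowalski: $5,800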